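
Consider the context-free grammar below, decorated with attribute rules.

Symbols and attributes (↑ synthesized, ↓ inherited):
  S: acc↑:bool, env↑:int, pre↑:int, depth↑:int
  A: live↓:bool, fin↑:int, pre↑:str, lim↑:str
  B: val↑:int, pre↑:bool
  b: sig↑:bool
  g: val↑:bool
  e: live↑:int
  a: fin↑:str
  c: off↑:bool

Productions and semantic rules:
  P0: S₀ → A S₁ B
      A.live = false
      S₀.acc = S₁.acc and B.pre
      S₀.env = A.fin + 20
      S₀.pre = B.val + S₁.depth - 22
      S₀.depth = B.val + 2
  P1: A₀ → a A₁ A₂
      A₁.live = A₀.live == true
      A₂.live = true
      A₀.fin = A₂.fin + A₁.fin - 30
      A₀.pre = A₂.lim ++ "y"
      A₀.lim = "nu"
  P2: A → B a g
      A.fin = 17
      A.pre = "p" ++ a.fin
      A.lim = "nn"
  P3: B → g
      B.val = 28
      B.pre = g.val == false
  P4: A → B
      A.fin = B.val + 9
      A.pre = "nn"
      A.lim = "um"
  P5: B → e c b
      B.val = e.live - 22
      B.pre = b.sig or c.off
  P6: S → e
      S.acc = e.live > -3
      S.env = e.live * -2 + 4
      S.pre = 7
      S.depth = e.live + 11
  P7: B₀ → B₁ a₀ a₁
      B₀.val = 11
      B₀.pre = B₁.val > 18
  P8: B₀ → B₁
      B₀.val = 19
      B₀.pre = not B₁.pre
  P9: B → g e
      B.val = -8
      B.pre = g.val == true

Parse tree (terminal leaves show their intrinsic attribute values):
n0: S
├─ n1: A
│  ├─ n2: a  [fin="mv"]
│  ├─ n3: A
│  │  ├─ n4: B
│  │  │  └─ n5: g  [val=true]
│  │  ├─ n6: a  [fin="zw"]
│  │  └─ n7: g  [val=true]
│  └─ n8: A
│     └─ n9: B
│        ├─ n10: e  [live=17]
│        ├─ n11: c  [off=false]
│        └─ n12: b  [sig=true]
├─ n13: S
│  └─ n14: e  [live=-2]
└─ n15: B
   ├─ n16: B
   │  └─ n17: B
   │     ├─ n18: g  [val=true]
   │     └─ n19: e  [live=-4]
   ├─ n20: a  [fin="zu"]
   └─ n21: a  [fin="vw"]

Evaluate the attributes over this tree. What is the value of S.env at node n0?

11

1. n1.live = false  [false]
2. n2.fin = "mv"  [terminal]
3. n3.live = false  [A₀.live == true]
4. n5.val = true  [terminal]
5. n4.val = 28  [28]
6. n4.pre = false  [g.val == false]
7. n6.fin = "zw"  [terminal]
8. n7.val = true  [terminal]
9. n3.fin = 17  [17]
10. n3.pre = "pzw"  ["p" ++ a.fin]
11. n3.lim = "nn"  ["nn"]
12. n8.live = true  [true]
13. n10.live = 17  [terminal]
14. n11.off = false  [terminal]
15. n12.sig = true  [terminal]
16. n9.val = -5  [e.live - 22]
17. n9.pre = true  [b.sig or c.off]
18. n8.fin = 4  [B.val + 9]
19. n8.pre = "nn"  ["nn"]
20. n8.lim = "um"  ["um"]
21. n1.fin = -9  [A₂.fin + A₁.fin - 30]
22. n1.pre = "umy"  [A₂.lim ++ "y"]
23. n1.lim = "nu"  ["nu"]
24. n14.live = -2  [terminal]
25. n13.acc = true  [e.live > -3]
26. n13.env = 8  [e.live * -2 + 4]
27. n13.pre = 7  [7]
28. n13.depth = 9  [e.live + 11]
29. n18.val = true  [terminal]
30. n19.live = -4  [terminal]
31. n17.val = -8  [-8]
32. n17.pre = true  [g.val == true]
33. n16.val = 19  [19]
34. n16.pre = false  [not B₁.pre]
35. n20.fin = "zu"  [terminal]
36. n21.fin = "vw"  [terminal]
37. n15.val = 11  [11]
38. n15.pre = true  [B₁.val > 18]
39. n0.acc = true  [S₁.acc and B.pre]
40. n0.env = 11  [A.fin + 20]
41. n0.pre = -2  [B.val + S₁.depth - 22]
42. n0.depth = 13  [B.val + 2]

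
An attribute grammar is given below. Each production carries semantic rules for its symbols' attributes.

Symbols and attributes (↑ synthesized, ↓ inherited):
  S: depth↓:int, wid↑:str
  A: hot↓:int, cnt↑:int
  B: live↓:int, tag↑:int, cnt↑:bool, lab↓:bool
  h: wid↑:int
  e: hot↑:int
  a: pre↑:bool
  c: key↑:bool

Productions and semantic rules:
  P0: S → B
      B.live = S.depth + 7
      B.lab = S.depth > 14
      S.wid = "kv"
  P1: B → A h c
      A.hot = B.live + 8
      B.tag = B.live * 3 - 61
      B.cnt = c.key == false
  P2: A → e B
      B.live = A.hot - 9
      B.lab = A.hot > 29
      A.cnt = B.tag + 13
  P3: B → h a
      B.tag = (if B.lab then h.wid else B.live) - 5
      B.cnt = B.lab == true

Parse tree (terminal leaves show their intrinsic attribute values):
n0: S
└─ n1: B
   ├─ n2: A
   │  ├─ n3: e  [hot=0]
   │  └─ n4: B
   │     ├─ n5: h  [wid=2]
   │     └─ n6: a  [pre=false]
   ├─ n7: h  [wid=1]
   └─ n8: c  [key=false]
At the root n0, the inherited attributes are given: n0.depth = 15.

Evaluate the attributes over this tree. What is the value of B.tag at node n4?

-3

1. n0.depth = 15  [given at root]
2. n1.live = 22  [S.depth + 7]
3. n1.lab = true  [S.depth > 14]
4. n2.hot = 30  [B.live + 8]
5. n3.hot = 0  [terminal]
6. n4.live = 21  [A.hot - 9]
7. n4.lab = true  [A.hot > 29]
8. n5.wid = 2  [terminal]
9. n6.pre = false  [terminal]
10. n4.tag = -3  [(if B.lab then h.wid else B.live) - 5]
11. n4.cnt = true  [B.lab == true]
12. n2.cnt = 10  [B.tag + 13]
13. n7.wid = 1  [terminal]
14. n8.key = false  [terminal]
15. n1.tag = 5  [B.live * 3 - 61]
16. n1.cnt = true  [c.key == false]
17. n0.wid = "kv"  ["kv"]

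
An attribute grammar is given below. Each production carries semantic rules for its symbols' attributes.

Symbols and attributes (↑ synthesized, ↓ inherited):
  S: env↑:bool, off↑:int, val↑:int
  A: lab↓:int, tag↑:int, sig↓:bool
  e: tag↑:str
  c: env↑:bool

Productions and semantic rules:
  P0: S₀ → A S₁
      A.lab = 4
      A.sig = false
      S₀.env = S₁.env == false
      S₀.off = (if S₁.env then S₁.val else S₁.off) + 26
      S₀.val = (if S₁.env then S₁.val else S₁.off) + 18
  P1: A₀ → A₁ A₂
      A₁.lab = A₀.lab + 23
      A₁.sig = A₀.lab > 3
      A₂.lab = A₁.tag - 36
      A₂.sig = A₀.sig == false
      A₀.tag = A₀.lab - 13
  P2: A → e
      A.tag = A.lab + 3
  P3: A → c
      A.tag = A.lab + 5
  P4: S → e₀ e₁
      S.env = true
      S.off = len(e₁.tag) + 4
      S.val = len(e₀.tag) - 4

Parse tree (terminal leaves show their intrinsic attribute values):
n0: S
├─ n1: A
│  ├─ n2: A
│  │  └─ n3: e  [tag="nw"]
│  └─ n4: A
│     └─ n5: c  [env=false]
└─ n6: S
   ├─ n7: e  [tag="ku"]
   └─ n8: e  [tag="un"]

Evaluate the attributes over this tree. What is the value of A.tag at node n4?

1. n1.lab = 4  [4]
2. n1.sig = false  [false]
3. n2.lab = 27  [A₀.lab + 23]
4. n2.sig = true  [A₀.lab > 3]
5. n3.tag = "nw"  [terminal]
6. n2.tag = 30  [A.lab + 3]
7. n4.lab = -6  [A₁.tag - 36]
8. n4.sig = true  [A₀.sig == false]
9. n5.env = false  [terminal]
10. n4.tag = -1  [A.lab + 5]
11. n1.tag = -9  [A₀.lab - 13]
12. n7.tag = "ku"  [terminal]
13. n8.tag = "un"  [terminal]
14. n6.env = true  [true]
15. n6.off = 6  [len(e₁.tag) + 4]
16. n6.val = -2  [len(e₀.tag) - 4]
17. n0.env = false  [S₁.env == false]
18. n0.off = 24  [(if S₁.env then S₁.val else S₁.off) + 26]
19. n0.val = 16  [(if S₁.env then S₁.val else S₁.off) + 18]

-1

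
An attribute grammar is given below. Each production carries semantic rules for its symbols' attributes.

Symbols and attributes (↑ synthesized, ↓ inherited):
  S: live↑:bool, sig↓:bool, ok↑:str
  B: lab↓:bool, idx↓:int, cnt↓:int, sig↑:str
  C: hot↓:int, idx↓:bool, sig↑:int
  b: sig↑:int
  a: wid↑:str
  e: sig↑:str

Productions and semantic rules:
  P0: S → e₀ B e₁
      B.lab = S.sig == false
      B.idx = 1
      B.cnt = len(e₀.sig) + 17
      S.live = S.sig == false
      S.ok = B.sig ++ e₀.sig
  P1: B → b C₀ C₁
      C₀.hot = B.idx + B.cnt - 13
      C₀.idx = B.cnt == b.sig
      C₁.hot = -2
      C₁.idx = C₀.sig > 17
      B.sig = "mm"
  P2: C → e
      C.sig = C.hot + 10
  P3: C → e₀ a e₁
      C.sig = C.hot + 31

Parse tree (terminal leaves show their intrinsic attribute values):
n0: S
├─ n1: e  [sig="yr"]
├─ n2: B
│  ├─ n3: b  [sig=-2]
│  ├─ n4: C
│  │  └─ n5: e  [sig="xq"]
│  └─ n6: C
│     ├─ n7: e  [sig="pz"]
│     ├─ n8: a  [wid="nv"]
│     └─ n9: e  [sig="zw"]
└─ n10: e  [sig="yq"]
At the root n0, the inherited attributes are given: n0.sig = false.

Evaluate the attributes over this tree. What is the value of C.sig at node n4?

1. n0.sig = false  [given at root]
2. n1.sig = "yr"  [terminal]
3. n2.lab = true  [S.sig == false]
4. n2.idx = 1  [1]
5. n2.cnt = 19  [len(e₀.sig) + 17]
6. n3.sig = -2  [terminal]
7. n4.hot = 7  [B.idx + B.cnt - 13]
8. n4.idx = false  [B.cnt == b.sig]
9. n5.sig = "xq"  [terminal]
10. n4.sig = 17  [C.hot + 10]
11. n6.hot = -2  [-2]
12. n6.idx = false  [C₀.sig > 17]
13. n7.sig = "pz"  [terminal]
14. n8.wid = "nv"  [terminal]
15. n9.sig = "zw"  [terminal]
16. n6.sig = 29  [C.hot + 31]
17. n2.sig = "mm"  ["mm"]
18. n10.sig = "yq"  [terminal]
19. n0.live = true  [S.sig == false]
20. n0.ok = "mmyr"  [B.sig ++ e₀.sig]

17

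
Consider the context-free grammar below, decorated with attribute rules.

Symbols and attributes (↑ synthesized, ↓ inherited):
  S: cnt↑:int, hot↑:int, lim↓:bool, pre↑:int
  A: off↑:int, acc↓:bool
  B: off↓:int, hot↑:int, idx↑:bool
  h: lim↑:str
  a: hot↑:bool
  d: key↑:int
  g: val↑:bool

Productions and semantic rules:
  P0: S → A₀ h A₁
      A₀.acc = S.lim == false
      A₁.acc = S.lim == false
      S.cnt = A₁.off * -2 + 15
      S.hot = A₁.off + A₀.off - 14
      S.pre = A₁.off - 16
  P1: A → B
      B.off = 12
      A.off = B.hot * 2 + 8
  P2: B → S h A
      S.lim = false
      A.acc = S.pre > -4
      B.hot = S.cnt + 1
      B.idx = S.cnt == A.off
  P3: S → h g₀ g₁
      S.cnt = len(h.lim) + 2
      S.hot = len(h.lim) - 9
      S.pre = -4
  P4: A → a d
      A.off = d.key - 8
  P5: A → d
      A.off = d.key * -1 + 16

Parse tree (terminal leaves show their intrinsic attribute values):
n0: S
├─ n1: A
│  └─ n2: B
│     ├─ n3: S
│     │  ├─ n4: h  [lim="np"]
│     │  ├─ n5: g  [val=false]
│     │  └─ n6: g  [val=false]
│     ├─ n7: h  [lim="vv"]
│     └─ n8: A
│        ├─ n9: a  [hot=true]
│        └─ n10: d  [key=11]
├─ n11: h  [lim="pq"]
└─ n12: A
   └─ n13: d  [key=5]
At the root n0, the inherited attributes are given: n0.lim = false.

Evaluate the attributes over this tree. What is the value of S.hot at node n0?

15

1. n0.lim = false  [given at root]
2. n1.acc = true  [S.lim == false]
3. n2.off = 12  [12]
4. n3.lim = false  [false]
5. n4.lim = "np"  [terminal]
6. n5.val = false  [terminal]
7. n6.val = false  [terminal]
8. n3.cnt = 4  [len(h.lim) + 2]
9. n3.hot = -7  [len(h.lim) - 9]
10. n3.pre = -4  [-4]
11. n7.lim = "vv"  [terminal]
12. n8.acc = false  [S.pre > -4]
13. n9.hot = true  [terminal]
14. n10.key = 11  [terminal]
15. n8.off = 3  [d.key - 8]
16. n2.hot = 5  [S.cnt + 1]
17. n2.idx = false  [S.cnt == A.off]
18. n1.off = 18  [B.hot * 2 + 8]
19. n11.lim = "pq"  [terminal]
20. n12.acc = true  [S.lim == false]
21. n13.key = 5  [terminal]
22. n12.off = 11  [d.key * -1 + 16]
23. n0.cnt = -7  [A₁.off * -2 + 15]
24. n0.hot = 15  [A₁.off + A₀.off - 14]
25. n0.pre = -5  [A₁.off - 16]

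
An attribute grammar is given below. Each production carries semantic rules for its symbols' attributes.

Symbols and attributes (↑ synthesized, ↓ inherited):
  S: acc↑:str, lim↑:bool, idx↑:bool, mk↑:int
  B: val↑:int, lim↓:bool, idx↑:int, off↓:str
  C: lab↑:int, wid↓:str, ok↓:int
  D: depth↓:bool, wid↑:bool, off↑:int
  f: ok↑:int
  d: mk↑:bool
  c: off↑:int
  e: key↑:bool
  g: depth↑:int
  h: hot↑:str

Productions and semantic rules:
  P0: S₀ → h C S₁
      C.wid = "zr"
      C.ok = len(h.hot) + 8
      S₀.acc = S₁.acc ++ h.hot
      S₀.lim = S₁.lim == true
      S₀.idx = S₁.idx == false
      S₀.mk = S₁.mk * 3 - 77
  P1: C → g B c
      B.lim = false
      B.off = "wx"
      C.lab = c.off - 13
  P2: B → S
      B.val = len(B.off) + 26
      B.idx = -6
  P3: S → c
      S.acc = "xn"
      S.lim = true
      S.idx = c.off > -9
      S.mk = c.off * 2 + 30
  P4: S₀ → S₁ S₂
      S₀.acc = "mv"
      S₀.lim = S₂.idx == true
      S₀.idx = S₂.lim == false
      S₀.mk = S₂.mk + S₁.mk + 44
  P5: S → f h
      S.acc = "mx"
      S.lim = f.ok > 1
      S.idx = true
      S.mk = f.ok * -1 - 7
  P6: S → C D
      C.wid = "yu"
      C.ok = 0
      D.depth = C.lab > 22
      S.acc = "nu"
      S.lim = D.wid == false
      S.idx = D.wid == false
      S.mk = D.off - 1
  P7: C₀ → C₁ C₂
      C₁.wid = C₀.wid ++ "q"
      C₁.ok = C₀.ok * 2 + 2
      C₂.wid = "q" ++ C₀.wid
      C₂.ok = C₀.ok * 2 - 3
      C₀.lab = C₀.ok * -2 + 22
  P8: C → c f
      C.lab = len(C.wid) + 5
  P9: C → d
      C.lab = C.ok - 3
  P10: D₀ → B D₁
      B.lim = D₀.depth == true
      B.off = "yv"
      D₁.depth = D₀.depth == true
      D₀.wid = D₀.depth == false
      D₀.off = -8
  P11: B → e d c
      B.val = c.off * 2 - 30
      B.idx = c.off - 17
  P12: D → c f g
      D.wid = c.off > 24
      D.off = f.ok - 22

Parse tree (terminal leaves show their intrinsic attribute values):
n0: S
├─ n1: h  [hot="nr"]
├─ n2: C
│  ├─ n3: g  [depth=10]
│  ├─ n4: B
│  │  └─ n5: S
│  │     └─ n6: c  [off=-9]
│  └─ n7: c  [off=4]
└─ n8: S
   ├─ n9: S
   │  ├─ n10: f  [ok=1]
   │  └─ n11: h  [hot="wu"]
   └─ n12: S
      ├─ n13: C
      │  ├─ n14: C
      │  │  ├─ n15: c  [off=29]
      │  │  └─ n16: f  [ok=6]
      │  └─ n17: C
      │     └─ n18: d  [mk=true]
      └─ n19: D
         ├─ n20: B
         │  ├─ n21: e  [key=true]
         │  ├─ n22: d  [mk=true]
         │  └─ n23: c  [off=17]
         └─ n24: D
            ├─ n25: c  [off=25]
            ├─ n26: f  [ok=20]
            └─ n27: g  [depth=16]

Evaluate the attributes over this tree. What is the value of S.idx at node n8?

true

1. n1.hot = "nr"  [terminal]
2. n2.wid = "zr"  ["zr"]
3. n2.ok = 10  [len(h.hot) + 8]
4. n3.depth = 10  [terminal]
5. n4.lim = false  [false]
6. n4.off = "wx"  ["wx"]
7. n6.off = -9  [terminal]
8. n5.acc = "xn"  ["xn"]
9. n5.lim = true  [true]
10. n5.idx = false  [c.off > -9]
11. n5.mk = 12  [c.off * 2 + 30]
12. n4.val = 28  [len(B.off) + 26]
13. n4.idx = -6  [-6]
14. n7.off = 4  [terminal]
15. n2.lab = -9  [c.off - 13]
16. n10.ok = 1  [terminal]
17. n11.hot = "wu"  [terminal]
18. n9.acc = "mx"  ["mx"]
19. n9.lim = false  [f.ok > 1]
20. n9.idx = true  [true]
21. n9.mk = -8  [f.ok * -1 - 7]
22. n13.wid = "yu"  ["yu"]
23. n13.ok = 0  [0]
24. n14.wid = "yuq"  [C₀.wid ++ "q"]
25. n14.ok = 2  [C₀.ok * 2 + 2]
26. n15.off = 29  [terminal]
27. n16.ok = 6  [terminal]
28. n14.lab = 8  [len(C.wid) + 5]
29. n17.wid = "qyu"  ["q" ++ C₀.wid]
30. n17.ok = -3  [C₀.ok * 2 - 3]
31. n18.mk = true  [terminal]
32. n17.lab = -6  [C.ok - 3]
33. n13.lab = 22  [C₀.ok * -2 + 22]
34. n19.depth = false  [C.lab > 22]
35. n20.lim = false  [D₀.depth == true]
36. n20.off = "yv"  ["yv"]
37. n21.key = true  [terminal]
38. n22.mk = true  [terminal]
39. n23.off = 17  [terminal]
40. n20.val = 4  [c.off * 2 - 30]
41. n20.idx = 0  [c.off - 17]
42. n24.depth = false  [D₀.depth == true]
43. n25.off = 25  [terminal]
44. n26.ok = 20  [terminal]
45. n27.depth = 16  [terminal]
46. n24.wid = true  [c.off > 24]
47. n24.off = -2  [f.ok - 22]
48. n19.wid = true  [D₀.depth == false]
49. n19.off = -8  [-8]
50. n12.acc = "nu"  ["nu"]
51. n12.lim = false  [D.wid == false]
52. n12.idx = false  [D.wid == false]
53. n12.mk = -9  [D.off - 1]
54. n8.acc = "mv"  ["mv"]
55. n8.lim = false  [S₂.idx == true]
56. n8.idx = true  [S₂.lim == false]
57. n8.mk = 27  [S₂.mk + S₁.mk + 44]
58. n0.acc = "mvnr"  [S₁.acc ++ h.hot]
59. n0.lim = false  [S₁.lim == true]
60. n0.idx = false  [S₁.idx == false]
61. n0.mk = 4  [S₁.mk * 3 - 77]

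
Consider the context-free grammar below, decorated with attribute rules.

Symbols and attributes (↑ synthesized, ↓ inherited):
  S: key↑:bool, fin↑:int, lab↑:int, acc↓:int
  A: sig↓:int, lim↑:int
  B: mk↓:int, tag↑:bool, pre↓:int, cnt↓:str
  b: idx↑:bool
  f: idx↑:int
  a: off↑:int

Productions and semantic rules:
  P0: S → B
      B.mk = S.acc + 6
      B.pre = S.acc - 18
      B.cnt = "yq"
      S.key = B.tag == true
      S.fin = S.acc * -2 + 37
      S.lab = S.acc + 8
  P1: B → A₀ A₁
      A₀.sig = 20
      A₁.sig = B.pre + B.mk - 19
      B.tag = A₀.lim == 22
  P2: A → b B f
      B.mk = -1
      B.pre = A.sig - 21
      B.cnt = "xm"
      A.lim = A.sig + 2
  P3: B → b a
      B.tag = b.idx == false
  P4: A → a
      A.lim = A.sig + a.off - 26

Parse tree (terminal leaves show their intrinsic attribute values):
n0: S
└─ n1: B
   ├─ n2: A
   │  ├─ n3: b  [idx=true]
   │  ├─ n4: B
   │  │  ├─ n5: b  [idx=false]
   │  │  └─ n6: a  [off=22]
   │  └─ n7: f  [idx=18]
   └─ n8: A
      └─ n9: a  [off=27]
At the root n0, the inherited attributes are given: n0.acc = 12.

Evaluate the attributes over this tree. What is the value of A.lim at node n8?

-6

1. n0.acc = 12  [given at root]
2. n1.mk = 18  [S.acc + 6]
3. n1.pre = -6  [S.acc - 18]
4. n1.cnt = "yq"  ["yq"]
5. n2.sig = 20  [20]
6. n3.idx = true  [terminal]
7. n4.mk = -1  [-1]
8. n4.pre = -1  [A.sig - 21]
9. n4.cnt = "xm"  ["xm"]
10. n5.idx = false  [terminal]
11. n6.off = 22  [terminal]
12. n4.tag = true  [b.idx == false]
13. n7.idx = 18  [terminal]
14. n2.lim = 22  [A.sig + 2]
15. n8.sig = -7  [B.pre + B.mk - 19]
16. n9.off = 27  [terminal]
17. n8.lim = -6  [A.sig + a.off - 26]
18. n1.tag = true  [A₀.lim == 22]
19. n0.key = true  [B.tag == true]
20. n0.fin = 13  [S.acc * -2 + 37]
21. n0.lab = 20  [S.acc + 8]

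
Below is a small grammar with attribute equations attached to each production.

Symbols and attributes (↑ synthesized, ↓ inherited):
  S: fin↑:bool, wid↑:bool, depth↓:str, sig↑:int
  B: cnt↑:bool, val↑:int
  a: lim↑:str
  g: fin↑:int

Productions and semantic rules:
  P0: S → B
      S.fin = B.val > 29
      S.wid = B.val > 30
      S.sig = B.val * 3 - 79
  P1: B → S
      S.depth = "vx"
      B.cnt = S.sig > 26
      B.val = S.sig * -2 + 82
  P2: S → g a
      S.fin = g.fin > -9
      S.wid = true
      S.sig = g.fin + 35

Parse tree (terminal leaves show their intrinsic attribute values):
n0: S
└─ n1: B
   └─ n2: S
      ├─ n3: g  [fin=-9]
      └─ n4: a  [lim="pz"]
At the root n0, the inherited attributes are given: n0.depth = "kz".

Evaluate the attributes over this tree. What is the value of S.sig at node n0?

1. n0.depth = "kz"  [given at root]
2. n2.depth = "vx"  ["vx"]
3. n3.fin = -9  [terminal]
4. n4.lim = "pz"  [terminal]
5. n2.fin = false  [g.fin > -9]
6. n2.wid = true  [true]
7. n2.sig = 26  [g.fin + 35]
8. n1.cnt = false  [S.sig > 26]
9. n1.val = 30  [S.sig * -2 + 82]
10. n0.fin = true  [B.val > 29]
11. n0.wid = false  [B.val > 30]
12. n0.sig = 11  [B.val * 3 - 79]

11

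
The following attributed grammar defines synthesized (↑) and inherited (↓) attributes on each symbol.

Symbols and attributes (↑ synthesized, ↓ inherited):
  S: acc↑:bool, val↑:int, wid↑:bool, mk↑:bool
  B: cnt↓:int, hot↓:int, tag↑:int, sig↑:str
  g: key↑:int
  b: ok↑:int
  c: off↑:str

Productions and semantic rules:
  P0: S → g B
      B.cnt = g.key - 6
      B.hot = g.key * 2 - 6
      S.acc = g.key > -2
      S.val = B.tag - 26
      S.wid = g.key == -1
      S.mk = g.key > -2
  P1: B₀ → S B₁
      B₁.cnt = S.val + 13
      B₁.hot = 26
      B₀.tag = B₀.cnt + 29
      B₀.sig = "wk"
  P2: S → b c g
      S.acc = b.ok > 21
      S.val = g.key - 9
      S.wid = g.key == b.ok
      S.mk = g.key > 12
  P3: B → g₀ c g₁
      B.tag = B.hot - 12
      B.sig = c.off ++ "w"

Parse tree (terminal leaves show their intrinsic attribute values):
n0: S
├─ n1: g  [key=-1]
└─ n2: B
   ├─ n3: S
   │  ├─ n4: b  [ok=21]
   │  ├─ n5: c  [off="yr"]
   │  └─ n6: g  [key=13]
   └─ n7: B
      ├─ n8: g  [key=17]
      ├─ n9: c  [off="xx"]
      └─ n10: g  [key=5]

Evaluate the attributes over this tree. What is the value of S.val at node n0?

1. n1.key = -1  [terminal]
2. n2.cnt = -7  [g.key - 6]
3. n2.hot = -8  [g.key * 2 - 6]
4. n4.ok = 21  [terminal]
5. n5.off = "yr"  [terminal]
6. n6.key = 13  [terminal]
7. n3.acc = false  [b.ok > 21]
8. n3.val = 4  [g.key - 9]
9. n3.wid = false  [g.key == b.ok]
10. n3.mk = true  [g.key > 12]
11. n7.cnt = 17  [S.val + 13]
12. n7.hot = 26  [26]
13. n8.key = 17  [terminal]
14. n9.off = "xx"  [terminal]
15. n10.key = 5  [terminal]
16. n7.tag = 14  [B.hot - 12]
17. n7.sig = "xxw"  [c.off ++ "w"]
18. n2.tag = 22  [B₀.cnt + 29]
19. n2.sig = "wk"  ["wk"]
20. n0.acc = true  [g.key > -2]
21. n0.val = -4  [B.tag - 26]
22. n0.wid = true  [g.key == -1]
23. n0.mk = true  [g.key > -2]

-4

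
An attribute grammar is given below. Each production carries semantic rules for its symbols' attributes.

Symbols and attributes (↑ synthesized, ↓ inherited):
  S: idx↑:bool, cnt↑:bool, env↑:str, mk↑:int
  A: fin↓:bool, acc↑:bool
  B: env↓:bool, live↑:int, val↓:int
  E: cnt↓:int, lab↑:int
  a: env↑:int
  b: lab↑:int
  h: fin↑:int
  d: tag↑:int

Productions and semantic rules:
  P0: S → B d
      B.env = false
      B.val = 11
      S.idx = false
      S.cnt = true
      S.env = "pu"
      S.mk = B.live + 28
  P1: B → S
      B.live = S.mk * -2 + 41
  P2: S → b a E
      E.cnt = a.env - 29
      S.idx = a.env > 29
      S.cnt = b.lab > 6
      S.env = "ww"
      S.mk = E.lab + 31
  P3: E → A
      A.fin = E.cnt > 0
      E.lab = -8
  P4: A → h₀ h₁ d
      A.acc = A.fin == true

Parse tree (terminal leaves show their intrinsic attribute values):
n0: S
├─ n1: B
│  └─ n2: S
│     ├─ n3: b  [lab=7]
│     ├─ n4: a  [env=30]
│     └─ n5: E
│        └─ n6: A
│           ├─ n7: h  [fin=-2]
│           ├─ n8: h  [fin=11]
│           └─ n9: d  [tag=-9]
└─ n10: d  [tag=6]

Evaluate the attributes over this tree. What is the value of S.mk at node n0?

1. n1.env = false  [false]
2. n1.val = 11  [11]
3. n3.lab = 7  [terminal]
4. n4.env = 30  [terminal]
5. n5.cnt = 1  [a.env - 29]
6. n6.fin = true  [E.cnt > 0]
7. n7.fin = -2  [terminal]
8. n8.fin = 11  [terminal]
9. n9.tag = -9  [terminal]
10. n6.acc = true  [A.fin == true]
11. n5.lab = -8  [-8]
12. n2.idx = true  [a.env > 29]
13. n2.cnt = true  [b.lab > 6]
14. n2.env = "ww"  ["ww"]
15. n2.mk = 23  [E.lab + 31]
16. n1.live = -5  [S.mk * -2 + 41]
17. n10.tag = 6  [terminal]
18. n0.idx = false  [false]
19. n0.cnt = true  [true]
20. n0.env = "pu"  ["pu"]
21. n0.mk = 23  [B.live + 28]

23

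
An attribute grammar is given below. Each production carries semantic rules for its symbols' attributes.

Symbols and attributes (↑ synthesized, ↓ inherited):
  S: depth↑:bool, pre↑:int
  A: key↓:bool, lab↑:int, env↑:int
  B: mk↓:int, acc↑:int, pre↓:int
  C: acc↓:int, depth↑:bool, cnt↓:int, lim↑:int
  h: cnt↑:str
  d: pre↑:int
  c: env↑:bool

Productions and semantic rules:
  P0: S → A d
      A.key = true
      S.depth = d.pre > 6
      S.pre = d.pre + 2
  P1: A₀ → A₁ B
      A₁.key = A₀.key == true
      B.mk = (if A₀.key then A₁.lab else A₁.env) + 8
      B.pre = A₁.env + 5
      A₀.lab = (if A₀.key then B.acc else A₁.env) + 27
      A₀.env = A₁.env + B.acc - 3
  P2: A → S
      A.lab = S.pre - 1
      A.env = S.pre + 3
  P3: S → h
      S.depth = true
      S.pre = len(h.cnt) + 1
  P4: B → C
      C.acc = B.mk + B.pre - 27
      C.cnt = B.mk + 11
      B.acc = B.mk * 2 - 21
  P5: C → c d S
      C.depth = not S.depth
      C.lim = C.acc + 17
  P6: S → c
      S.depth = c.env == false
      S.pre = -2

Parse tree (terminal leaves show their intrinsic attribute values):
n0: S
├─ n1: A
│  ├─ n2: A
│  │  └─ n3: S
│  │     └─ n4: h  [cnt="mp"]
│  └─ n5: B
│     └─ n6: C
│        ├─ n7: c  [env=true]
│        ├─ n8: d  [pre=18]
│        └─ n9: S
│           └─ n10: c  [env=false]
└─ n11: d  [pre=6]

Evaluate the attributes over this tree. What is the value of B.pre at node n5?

11

1. n1.key = true  [true]
2. n2.key = true  [A₀.key == true]
3. n4.cnt = "mp"  [terminal]
4. n3.depth = true  [true]
5. n3.pre = 3  [len(h.cnt) + 1]
6. n2.lab = 2  [S.pre - 1]
7. n2.env = 6  [S.pre + 3]
8. n5.mk = 10  [(if A₀.key then A₁.lab else A₁.env) + 8]
9. n5.pre = 11  [A₁.env + 5]
10. n6.acc = -6  [B.mk + B.pre - 27]
11. n6.cnt = 21  [B.mk + 11]
12. n7.env = true  [terminal]
13. n8.pre = 18  [terminal]
14. n10.env = false  [terminal]
15. n9.depth = true  [c.env == false]
16. n9.pre = -2  [-2]
17. n6.depth = false  [not S.depth]
18. n6.lim = 11  [C.acc + 17]
19. n5.acc = -1  [B.mk * 2 - 21]
20. n1.lab = 26  [(if A₀.key then B.acc else A₁.env) + 27]
21. n1.env = 2  [A₁.env + B.acc - 3]
22. n11.pre = 6  [terminal]
23. n0.depth = false  [d.pre > 6]
24. n0.pre = 8  [d.pre + 2]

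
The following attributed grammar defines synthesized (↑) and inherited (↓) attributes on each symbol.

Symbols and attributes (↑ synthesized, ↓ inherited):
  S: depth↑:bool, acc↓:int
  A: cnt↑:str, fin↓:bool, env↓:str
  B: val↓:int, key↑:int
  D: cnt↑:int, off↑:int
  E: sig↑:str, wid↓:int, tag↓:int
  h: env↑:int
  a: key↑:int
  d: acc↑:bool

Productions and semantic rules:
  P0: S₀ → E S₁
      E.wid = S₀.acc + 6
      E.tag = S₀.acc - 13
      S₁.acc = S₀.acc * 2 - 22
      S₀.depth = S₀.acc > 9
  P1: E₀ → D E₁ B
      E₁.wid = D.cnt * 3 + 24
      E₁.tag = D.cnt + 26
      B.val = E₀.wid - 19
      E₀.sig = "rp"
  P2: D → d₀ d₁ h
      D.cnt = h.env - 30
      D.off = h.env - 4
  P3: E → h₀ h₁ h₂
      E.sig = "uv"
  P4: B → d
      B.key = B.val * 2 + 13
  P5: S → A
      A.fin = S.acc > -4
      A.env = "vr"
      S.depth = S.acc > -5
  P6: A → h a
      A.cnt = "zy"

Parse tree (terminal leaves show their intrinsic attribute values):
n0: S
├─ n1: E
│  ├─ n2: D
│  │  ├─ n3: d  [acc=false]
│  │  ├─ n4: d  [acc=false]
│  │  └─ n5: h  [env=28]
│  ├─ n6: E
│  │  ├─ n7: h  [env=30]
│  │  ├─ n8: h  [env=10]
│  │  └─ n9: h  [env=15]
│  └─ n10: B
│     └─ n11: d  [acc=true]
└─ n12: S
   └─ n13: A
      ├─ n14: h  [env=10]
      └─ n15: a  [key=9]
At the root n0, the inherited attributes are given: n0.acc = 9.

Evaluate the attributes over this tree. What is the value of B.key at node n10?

1. n0.acc = 9  [given at root]
2. n1.wid = 15  [S₀.acc + 6]
3. n1.tag = -4  [S₀.acc - 13]
4. n3.acc = false  [terminal]
5. n4.acc = false  [terminal]
6. n5.env = 28  [terminal]
7. n2.cnt = -2  [h.env - 30]
8. n2.off = 24  [h.env - 4]
9. n6.wid = 18  [D.cnt * 3 + 24]
10. n6.tag = 24  [D.cnt + 26]
11. n7.env = 30  [terminal]
12. n8.env = 10  [terminal]
13. n9.env = 15  [terminal]
14. n6.sig = "uv"  ["uv"]
15. n10.val = -4  [E₀.wid - 19]
16. n11.acc = true  [terminal]
17. n10.key = 5  [B.val * 2 + 13]
18. n1.sig = "rp"  ["rp"]
19. n12.acc = -4  [S₀.acc * 2 - 22]
20. n13.fin = false  [S.acc > -4]
21. n13.env = "vr"  ["vr"]
22. n14.env = 10  [terminal]
23. n15.key = 9  [terminal]
24. n13.cnt = "zy"  ["zy"]
25. n12.depth = true  [S.acc > -5]
26. n0.depth = false  [S₀.acc > 9]

5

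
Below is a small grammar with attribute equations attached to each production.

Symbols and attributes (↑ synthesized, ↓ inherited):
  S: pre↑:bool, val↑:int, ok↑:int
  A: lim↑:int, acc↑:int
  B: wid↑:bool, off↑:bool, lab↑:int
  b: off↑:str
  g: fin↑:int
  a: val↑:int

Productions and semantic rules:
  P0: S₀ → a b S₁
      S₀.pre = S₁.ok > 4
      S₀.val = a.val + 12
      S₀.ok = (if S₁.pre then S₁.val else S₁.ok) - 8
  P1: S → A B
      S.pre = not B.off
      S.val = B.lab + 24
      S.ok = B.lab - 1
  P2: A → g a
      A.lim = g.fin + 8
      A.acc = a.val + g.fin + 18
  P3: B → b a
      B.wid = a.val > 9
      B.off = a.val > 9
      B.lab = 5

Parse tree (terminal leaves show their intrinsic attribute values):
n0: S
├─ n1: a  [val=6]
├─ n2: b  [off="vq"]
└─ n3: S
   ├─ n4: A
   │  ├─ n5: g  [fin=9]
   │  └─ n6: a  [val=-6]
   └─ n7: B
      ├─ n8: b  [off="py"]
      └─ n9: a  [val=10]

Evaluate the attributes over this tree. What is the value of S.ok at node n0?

-4

1. n1.val = 6  [terminal]
2. n2.off = "vq"  [terminal]
3. n5.fin = 9  [terminal]
4. n6.val = -6  [terminal]
5. n4.lim = 17  [g.fin + 8]
6. n4.acc = 21  [a.val + g.fin + 18]
7. n8.off = "py"  [terminal]
8. n9.val = 10  [terminal]
9. n7.wid = true  [a.val > 9]
10. n7.off = true  [a.val > 9]
11. n7.lab = 5  [5]
12. n3.pre = false  [not B.off]
13. n3.val = 29  [B.lab + 24]
14. n3.ok = 4  [B.lab - 1]
15. n0.pre = false  [S₁.ok > 4]
16. n0.val = 18  [a.val + 12]
17. n0.ok = -4  [(if S₁.pre then S₁.val else S₁.ok) - 8]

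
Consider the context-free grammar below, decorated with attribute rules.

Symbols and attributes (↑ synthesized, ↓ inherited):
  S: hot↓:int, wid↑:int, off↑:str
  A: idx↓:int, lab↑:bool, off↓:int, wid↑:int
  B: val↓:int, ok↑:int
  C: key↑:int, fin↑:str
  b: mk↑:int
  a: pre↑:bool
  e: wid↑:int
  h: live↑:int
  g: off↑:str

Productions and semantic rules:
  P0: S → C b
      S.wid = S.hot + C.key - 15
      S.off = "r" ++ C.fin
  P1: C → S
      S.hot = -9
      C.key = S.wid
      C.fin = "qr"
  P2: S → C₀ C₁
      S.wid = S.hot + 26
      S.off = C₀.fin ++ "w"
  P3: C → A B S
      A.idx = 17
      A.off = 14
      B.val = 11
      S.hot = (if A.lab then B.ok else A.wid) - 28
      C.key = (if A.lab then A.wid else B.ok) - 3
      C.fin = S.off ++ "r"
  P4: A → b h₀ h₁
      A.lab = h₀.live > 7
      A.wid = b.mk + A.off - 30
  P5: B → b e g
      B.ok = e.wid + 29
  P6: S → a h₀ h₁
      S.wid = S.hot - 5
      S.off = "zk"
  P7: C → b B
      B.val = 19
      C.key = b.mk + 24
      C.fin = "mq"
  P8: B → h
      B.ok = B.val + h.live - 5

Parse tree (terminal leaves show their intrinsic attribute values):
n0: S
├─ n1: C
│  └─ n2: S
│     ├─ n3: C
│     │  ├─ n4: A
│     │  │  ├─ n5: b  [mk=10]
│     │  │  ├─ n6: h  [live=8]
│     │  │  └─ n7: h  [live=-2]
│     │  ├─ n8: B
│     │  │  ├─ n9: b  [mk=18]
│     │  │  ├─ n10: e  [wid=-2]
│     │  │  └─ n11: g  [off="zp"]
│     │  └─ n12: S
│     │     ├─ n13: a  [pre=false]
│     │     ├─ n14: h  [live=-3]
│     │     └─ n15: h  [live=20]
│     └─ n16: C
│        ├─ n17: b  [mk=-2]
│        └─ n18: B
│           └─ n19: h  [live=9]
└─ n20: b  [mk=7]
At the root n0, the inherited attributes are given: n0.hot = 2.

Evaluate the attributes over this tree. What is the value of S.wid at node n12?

-6

1. n0.hot = 2  [given at root]
2. n2.hot = -9  [-9]
3. n4.idx = 17  [17]
4. n4.off = 14  [14]
5. n5.mk = 10  [terminal]
6. n6.live = 8  [terminal]
7. n7.live = -2  [terminal]
8. n4.lab = true  [h₀.live > 7]
9. n4.wid = -6  [b.mk + A.off - 30]
10. n8.val = 11  [11]
11. n9.mk = 18  [terminal]
12. n10.wid = -2  [terminal]
13. n11.off = "zp"  [terminal]
14. n8.ok = 27  [e.wid + 29]
15. n12.hot = -1  [(if A.lab then B.ok else A.wid) - 28]
16. n13.pre = false  [terminal]
17. n14.live = -3  [terminal]
18. n15.live = 20  [terminal]
19. n12.wid = -6  [S.hot - 5]
20. n12.off = "zk"  ["zk"]
21. n3.key = -9  [(if A.lab then A.wid else B.ok) - 3]
22. n3.fin = "zkr"  [S.off ++ "r"]
23. n17.mk = -2  [terminal]
24. n18.val = 19  [19]
25. n19.live = 9  [terminal]
26. n18.ok = 23  [B.val + h.live - 5]
27. n16.key = 22  [b.mk + 24]
28. n16.fin = "mq"  ["mq"]
29. n2.wid = 17  [S.hot + 26]
30. n2.off = "zkrw"  [C₀.fin ++ "w"]
31. n1.key = 17  [S.wid]
32. n1.fin = "qr"  ["qr"]
33. n20.mk = 7  [terminal]
34. n0.wid = 4  [S.hot + C.key - 15]
35. n0.off = "rqr"  ["r" ++ C.fin]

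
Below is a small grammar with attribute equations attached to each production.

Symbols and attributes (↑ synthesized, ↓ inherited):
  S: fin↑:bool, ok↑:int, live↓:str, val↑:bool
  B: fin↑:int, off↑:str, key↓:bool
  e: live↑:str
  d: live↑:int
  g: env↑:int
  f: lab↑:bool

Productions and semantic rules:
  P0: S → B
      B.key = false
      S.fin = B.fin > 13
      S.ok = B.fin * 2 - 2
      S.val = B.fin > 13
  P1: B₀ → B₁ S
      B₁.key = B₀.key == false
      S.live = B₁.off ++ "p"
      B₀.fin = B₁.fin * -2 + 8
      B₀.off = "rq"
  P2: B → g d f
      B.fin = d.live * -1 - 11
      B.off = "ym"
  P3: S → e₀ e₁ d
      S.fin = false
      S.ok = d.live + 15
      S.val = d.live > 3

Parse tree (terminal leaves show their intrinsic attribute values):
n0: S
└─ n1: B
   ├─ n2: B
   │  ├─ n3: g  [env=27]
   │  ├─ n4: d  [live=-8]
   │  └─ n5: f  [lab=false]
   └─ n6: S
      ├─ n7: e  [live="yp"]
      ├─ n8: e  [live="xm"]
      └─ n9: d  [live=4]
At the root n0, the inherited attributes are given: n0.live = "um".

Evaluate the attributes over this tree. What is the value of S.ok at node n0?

1. n0.live = "um"  [given at root]
2. n1.key = false  [false]
3. n2.key = true  [B₀.key == false]
4. n3.env = 27  [terminal]
5. n4.live = -8  [terminal]
6. n5.lab = false  [terminal]
7. n2.fin = -3  [d.live * -1 - 11]
8. n2.off = "ym"  ["ym"]
9. n6.live = "ymp"  [B₁.off ++ "p"]
10. n7.live = "yp"  [terminal]
11. n8.live = "xm"  [terminal]
12. n9.live = 4  [terminal]
13. n6.fin = false  [false]
14. n6.ok = 19  [d.live + 15]
15. n6.val = true  [d.live > 3]
16. n1.fin = 14  [B₁.fin * -2 + 8]
17. n1.off = "rq"  ["rq"]
18. n0.fin = true  [B.fin > 13]
19. n0.ok = 26  [B.fin * 2 - 2]
20. n0.val = true  [B.fin > 13]

26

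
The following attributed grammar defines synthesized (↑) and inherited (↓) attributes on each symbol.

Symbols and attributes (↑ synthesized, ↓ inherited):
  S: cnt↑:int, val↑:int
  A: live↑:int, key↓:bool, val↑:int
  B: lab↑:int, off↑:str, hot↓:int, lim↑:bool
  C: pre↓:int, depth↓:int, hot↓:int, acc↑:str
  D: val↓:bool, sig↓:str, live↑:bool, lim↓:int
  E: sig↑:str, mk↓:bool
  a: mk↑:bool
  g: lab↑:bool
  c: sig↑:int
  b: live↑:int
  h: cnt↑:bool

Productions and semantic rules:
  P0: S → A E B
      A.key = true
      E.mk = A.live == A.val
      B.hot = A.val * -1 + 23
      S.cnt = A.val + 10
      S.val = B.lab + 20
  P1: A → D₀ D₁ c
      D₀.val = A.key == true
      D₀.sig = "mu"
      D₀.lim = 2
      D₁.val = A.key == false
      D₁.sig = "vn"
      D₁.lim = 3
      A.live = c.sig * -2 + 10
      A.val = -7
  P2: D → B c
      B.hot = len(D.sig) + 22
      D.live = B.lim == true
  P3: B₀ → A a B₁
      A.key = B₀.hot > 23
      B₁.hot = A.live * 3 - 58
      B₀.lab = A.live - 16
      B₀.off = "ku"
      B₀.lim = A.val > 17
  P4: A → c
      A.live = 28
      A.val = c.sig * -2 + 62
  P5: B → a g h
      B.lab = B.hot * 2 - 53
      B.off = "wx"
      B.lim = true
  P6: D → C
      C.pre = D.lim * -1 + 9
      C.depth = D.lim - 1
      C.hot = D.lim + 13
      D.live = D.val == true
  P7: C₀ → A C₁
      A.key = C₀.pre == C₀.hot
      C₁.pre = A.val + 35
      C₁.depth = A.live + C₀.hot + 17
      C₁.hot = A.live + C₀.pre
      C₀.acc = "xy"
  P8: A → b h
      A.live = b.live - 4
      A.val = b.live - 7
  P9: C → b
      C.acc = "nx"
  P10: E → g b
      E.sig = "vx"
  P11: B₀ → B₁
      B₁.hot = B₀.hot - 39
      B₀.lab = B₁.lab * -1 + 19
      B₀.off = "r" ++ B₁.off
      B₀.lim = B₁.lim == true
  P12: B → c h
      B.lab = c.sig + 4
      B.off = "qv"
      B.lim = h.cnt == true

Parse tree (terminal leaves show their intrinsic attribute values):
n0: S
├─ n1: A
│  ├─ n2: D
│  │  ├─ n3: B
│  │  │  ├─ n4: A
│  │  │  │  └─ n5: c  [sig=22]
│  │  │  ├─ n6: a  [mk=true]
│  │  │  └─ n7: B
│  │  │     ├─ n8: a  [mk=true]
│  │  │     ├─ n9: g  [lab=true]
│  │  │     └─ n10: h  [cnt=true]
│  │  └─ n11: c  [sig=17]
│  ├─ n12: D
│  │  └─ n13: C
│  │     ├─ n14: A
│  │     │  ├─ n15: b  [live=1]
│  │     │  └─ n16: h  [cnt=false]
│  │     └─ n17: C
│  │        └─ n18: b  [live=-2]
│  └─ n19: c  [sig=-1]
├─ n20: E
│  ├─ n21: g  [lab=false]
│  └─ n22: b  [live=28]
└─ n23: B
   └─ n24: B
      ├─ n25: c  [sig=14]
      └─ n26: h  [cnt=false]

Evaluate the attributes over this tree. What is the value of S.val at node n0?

1. n1.key = true  [true]
2. n2.val = true  [A.key == true]
3. n2.sig = "mu"  ["mu"]
4. n2.lim = 2  [2]
5. n3.hot = 24  [len(D.sig) + 22]
6. n4.key = true  [B₀.hot > 23]
7. n5.sig = 22  [terminal]
8. n4.live = 28  [28]
9. n4.val = 18  [c.sig * -2 + 62]
10. n6.mk = true  [terminal]
11. n7.hot = 26  [A.live * 3 - 58]
12. n8.mk = true  [terminal]
13. n9.lab = true  [terminal]
14. n10.cnt = true  [terminal]
15. n7.lab = -1  [B.hot * 2 - 53]
16. n7.off = "wx"  ["wx"]
17. n7.lim = true  [true]
18. n3.lab = 12  [A.live - 16]
19. n3.off = "ku"  ["ku"]
20. n3.lim = true  [A.val > 17]
21. n11.sig = 17  [terminal]
22. n2.live = true  [B.lim == true]
23. n12.val = false  [A.key == false]
24. n12.sig = "vn"  ["vn"]
25. n12.lim = 3  [3]
26. n13.pre = 6  [D.lim * -1 + 9]
27. n13.depth = 2  [D.lim - 1]
28. n13.hot = 16  [D.lim + 13]
29. n14.key = false  [C₀.pre == C₀.hot]
30. n15.live = 1  [terminal]
31. n16.cnt = false  [terminal]
32. n14.live = -3  [b.live - 4]
33. n14.val = -6  [b.live - 7]
34. n17.pre = 29  [A.val + 35]
35. n17.depth = 30  [A.live + C₀.hot + 17]
36. n17.hot = 3  [A.live + C₀.pre]
37. n18.live = -2  [terminal]
38. n17.acc = "nx"  ["nx"]
39. n13.acc = "xy"  ["xy"]
40. n12.live = false  [D.val == true]
41. n19.sig = -1  [terminal]
42. n1.live = 12  [c.sig * -2 + 10]
43. n1.val = -7  [-7]
44. n20.mk = false  [A.live == A.val]
45. n21.lab = false  [terminal]
46. n22.live = 28  [terminal]
47. n20.sig = "vx"  ["vx"]
48. n23.hot = 30  [A.val * -1 + 23]
49. n24.hot = -9  [B₀.hot - 39]
50. n25.sig = 14  [terminal]
51. n26.cnt = false  [terminal]
52. n24.lab = 18  [c.sig + 4]
53. n24.off = "qv"  ["qv"]
54. n24.lim = false  [h.cnt == true]
55. n23.lab = 1  [B₁.lab * -1 + 19]
56. n23.off = "rqv"  ["r" ++ B₁.off]
57. n23.lim = false  [B₁.lim == true]
58. n0.cnt = 3  [A.val + 10]
59. n0.val = 21  [B.lab + 20]

21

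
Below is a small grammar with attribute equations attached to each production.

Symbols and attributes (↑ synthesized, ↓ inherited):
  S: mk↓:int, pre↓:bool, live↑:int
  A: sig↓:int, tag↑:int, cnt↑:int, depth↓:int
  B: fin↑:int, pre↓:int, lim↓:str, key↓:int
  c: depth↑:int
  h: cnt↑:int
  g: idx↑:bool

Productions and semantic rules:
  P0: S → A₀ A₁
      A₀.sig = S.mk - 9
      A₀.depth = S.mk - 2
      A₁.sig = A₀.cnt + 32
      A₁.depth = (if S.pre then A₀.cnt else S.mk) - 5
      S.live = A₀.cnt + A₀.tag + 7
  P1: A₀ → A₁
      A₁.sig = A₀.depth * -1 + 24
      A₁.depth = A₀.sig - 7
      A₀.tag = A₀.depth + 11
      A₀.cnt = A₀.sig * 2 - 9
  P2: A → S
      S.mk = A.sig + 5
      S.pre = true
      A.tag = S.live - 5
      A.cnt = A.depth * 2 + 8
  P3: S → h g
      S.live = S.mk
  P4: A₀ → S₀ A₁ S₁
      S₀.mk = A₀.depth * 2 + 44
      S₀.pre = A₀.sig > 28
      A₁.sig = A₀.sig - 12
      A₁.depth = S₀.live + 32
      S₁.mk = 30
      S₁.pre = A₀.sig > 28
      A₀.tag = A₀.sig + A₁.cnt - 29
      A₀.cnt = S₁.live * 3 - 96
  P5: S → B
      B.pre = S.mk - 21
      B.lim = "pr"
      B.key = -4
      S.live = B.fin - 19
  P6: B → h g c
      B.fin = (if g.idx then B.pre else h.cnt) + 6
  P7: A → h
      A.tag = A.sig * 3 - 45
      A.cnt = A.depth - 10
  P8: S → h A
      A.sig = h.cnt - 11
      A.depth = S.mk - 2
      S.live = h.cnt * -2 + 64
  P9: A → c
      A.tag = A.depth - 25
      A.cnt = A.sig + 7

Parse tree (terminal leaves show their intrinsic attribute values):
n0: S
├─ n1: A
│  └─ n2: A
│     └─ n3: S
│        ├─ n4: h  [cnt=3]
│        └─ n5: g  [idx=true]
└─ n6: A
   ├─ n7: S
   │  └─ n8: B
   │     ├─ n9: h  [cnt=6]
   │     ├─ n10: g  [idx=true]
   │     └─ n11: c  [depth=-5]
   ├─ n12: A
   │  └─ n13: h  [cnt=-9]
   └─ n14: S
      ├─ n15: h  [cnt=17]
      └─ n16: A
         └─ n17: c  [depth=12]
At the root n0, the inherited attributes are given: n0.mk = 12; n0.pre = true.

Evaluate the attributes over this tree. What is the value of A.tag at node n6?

1. n0.mk = 12  [given at root]
2. n0.pre = true  [given at root]
3. n1.sig = 3  [S.mk - 9]
4. n1.depth = 10  [S.mk - 2]
5. n2.sig = 14  [A₀.depth * -1 + 24]
6. n2.depth = -4  [A₀.sig - 7]
7. n3.mk = 19  [A.sig + 5]
8. n3.pre = true  [true]
9. n4.cnt = 3  [terminal]
10. n5.idx = true  [terminal]
11. n3.live = 19  [S.mk]
12. n2.tag = 14  [S.live - 5]
13. n2.cnt = 0  [A.depth * 2 + 8]
14. n1.tag = 21  [A₀.depth + 11]
15. n1.cnt = -3  [A₀.sig * 2 - 9]
16. n6.sig = 29  [A₀.cnt + 32]
17. n6.depth = -8  [(if S.pre then A₀.cnt else S.mk) - 5]
18. n7.mk = 28  [A₀.depth * 2 + 44]
19. n7.pre = true  [A₀.sig > 28]
20. n8.pre = 7  [S.mk - 21]
21. n8.lim = "pr"  ["pr"]
22. n8.key = -4  [-4]
23. n9.cnt = 6  [terminal]
24. n10.idx = true  [terminal]
25. n11.depth = -5  [terminal]
26. n8.fin = 13  [(if g.idx then B.pre else h.cnt) + 6]
27. n7.live = -6  [B.fin - 19]
28. n12.sig = 17  [A₀.sig - 12]
29. n12.depth = 26  [S₀.live + 32]
30. n13.cnt = -9  [terminal]
31. n12.tag = 6  [A.sig * 3 - 45]
32. n12.cnt = 16  [A.depth - 10]
33. n14.mk = 30  [30]
34. n14.pre = true  [A₀.sig > 28]
35. n15.cnt = 17  [terminal]
36. n16.sig = 6  [h.cnt - 11]
37. n16.depth = 28  [S.mk - 2]
38. n17.depth = 12  [terminal]
39. n16.tag = 3  [A.depth - 25]
40. n16.cnt = 13  [A.sig + 7]
41. n14.live = 30  [h.cnt * -2 + 64]
42. n6.tag = 16  [A₀.sig + A₁.cnt - 29]
43. n6.cnt = -6  [S₁.live * 3 - 96]
44. n0.live = 25  [A₀.cnt + A₀.tag + 7]

16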